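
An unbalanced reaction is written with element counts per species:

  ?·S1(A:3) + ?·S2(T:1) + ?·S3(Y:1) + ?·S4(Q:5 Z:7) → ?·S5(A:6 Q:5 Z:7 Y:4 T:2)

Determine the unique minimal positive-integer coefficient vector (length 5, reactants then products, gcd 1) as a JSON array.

A: 2·3+2·0+4·0+1·0 = 6 | 1·6 = 6
Q: 2·0+2·0+4·0+1·5 = 5 | 1·5 = 5
Z: 2·0+2·0+4·0+1·7 = 7 | 1·7 = 7
Y: 2·0+2·0+4·1+1·0 = 4 | 1·4 = 4
T: 2·0+2·1+4·0+1·0 = 2 | 1·2 = 2
gcd(2,2,4,1,1) = 1

Coefficients: [2, 2, 4, 1, 1]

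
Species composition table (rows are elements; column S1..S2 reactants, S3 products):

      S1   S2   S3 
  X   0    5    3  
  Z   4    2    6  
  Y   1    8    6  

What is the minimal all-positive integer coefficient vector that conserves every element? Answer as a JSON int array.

X: 6·0+3·5 = 15 | 5·3 = 15
Z: 6·4+3·2 = 30 | 5·6 = 30
Y: 6·1+3·8 = 30 | 5·6 = 30
gcd(6,3,5) = 1

Coefficients: [6, 3, 5]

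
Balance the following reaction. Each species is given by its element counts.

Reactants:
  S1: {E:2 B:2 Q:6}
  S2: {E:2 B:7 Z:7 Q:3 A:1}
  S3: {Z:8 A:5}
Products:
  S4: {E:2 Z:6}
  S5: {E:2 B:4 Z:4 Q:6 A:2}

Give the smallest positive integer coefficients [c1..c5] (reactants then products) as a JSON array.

Coefficients: [5, 2, 2, 1, 6]

E: 5·2+2·2+2·0 = 14 | 1·2+6·2 = 14
B: 5·2+2·7+2·0 = 24 | 1·0+6·4 = 24
Z: 5·0+2·7+2·8 = 30 | 1·6+6·4 = 30
Q: 5·6+2·3+2·0 = 36 | 1·0+6·6 = 36
A: 5·0+2·1+2·5 = 12 | 1·0+6·2 = 12
gcd(5,2,2,1,6) = 1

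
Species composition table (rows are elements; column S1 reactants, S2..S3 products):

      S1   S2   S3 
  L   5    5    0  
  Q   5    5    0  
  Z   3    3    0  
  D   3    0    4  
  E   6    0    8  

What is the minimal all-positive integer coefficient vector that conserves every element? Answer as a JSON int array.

Coefficients: [4, 4, 3]

L: 4·5 = 20 | 4·5+3·0 = 20
Q: 4·5 = 20 | 4·5+3·0 = 20
Z: 4·3 = 12 | 4·3+3·0 = 12
D: 4·3 = 12 | 4·0+3·4 = 12
E: 4·6 = 24 | 4·0+3·8 = 24
gcd(4,4,3) = 1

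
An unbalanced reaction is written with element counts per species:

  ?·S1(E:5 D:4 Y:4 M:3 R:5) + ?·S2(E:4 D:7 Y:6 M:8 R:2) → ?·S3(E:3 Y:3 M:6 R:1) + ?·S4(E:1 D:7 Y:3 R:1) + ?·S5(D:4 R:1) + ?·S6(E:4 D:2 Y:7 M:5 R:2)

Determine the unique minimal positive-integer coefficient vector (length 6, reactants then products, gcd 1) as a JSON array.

Coefficients: [1, 4, 5, 2, 4, 1]

E: 1·5+4·4 = 21 | 5·3+2·1+4·0+1·4 = 21
D: 1·4+4·7 = 32 | 5·0+2·7+4·4+1·2 = 32
Y: 1·4+4·6 = 28 | 5·3+2·3+4·0+1·7 = 28
M: 1·3+4·8 = 35 | 5·6+2·0+4·0+1·5 = 35
R: 1·5+4·2 = 13 | 5·1+2·1+4·1+1·2 = 13
gcd(1,4,5,2,4,1) = 1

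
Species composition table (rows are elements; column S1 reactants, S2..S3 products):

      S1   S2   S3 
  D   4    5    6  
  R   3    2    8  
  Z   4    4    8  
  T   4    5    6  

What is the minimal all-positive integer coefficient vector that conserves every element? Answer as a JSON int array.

Coefficients: [4, 2, 1]

D: 4·4 = 16 | 2·5+1·6 = 16
R: 4·3 = 12 | 2·2+1·8 = 12
Z: 4·4 = 16 | 2·4+1·8 = 16
T: 4·4 = 16 | 2·5+1·6 = 16
gcd(4,2,1) = 1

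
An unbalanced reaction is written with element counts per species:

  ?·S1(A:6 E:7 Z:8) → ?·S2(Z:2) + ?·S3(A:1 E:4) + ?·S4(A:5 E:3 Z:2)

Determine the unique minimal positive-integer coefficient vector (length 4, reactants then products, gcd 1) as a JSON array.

A: 1·6 = 6 | 3·0+1·1+1·5 = 6
E: 1·7 = 7 | 3·0+1·4+1·3 = 7
Z: 1·8 = 8 | 3·2+1·0+1·2 = 8
gcd(1,3,1,1) = 1

Coefficients: [1, 3, 1, 1]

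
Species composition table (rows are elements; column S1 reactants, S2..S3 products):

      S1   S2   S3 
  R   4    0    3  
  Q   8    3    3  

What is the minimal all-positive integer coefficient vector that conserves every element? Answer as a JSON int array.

Coefficients: [3, 4, 4]

R: 3·4 = 12 | 4·0+4·3 = 12
Q: 3·8 = 24 | 4·3+4·3 = 24
gcd(3,4,4) = 1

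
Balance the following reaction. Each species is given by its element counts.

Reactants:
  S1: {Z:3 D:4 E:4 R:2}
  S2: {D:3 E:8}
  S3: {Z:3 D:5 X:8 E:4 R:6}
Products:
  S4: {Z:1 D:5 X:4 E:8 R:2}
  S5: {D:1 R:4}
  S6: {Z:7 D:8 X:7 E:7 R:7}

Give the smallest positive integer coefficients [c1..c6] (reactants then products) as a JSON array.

Coefficients: [5, 3, 6, 5, 2, 4]

Z: 5·3+3·0+6·3 = 33 | 5·1+2·0+4·7 = 33
D: 5·4+3·3+6·5 = 59 | 5·5+2·1+4·8 = 59
X: 5·0+3·0+6·8 = 48 | 5·4+2·0+4·7 = 48
E: 5·4+3·8+6·4 = 68 | 5·8+2·0+4·7 = 68
R: 5·2+3·0+6·6 = 46 | 5·2+2·4+4·7 = 46
gcd(5,3,6,5,2,4) = 1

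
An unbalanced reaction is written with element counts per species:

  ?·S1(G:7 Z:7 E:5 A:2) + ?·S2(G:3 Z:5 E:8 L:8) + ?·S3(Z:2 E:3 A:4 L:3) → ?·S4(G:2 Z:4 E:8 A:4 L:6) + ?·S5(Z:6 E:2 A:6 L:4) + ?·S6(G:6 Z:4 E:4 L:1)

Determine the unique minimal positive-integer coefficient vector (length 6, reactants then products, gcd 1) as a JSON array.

G: 1·7+1·3+3·0 = 10 | 2·2+1·0+1·6 = 10
Z: 1·7+1·5+3·2 = 18 | 2·4+1·6+1·4 = 18
E: 1·5+1·8+3·3 = 22 | 2·8+1·2+1·4 = 22
A: 1·2+1·0+3·4 = 14 | 2·4+1·6+1·0 = 14
L: 1·0+1·8+3·3 = 17 | 2·6+1·4+1·1 = 17
gcd(1,1,3,2,1,1) = 1

Coefficients: [1, 1, 3, 2, 1, 1]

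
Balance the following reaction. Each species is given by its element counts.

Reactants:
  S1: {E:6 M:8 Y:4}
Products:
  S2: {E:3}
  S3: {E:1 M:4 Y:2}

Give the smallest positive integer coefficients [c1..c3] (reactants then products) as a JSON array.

Coefficients: [3, 4, 6]

E: 3·6 = 18 | 4·3+6·1 = 18
M: 3·8 = 24 | 4·0+6·4 = 24
Y: 3·4 = 12 | 4·0+6·2 = 12
gcd(3,4,6) = 1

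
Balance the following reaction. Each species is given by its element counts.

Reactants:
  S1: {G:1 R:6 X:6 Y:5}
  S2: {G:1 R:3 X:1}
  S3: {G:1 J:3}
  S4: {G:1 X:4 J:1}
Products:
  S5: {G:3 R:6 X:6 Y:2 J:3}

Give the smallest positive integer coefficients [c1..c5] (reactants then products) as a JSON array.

Coefficients: [2, 6, 4, 3, 5]

G: 2·1+6·1+4·1+3·1 = 15 | 5·3 = 15
R: 2·6+6·3+4·0+3·0 = 30 | 5·6 = 30
X: 2·6+6·1+4·0+3·4 = 30 | 5·6 = 30
Y: 2·5+6·0+4·0+3·0 = 10 | 5·2 = 10
J: 2·0+6·0+4·3+3·1 = 15 | 5·3 = 15
gcd(2,6,4,3,5) = 1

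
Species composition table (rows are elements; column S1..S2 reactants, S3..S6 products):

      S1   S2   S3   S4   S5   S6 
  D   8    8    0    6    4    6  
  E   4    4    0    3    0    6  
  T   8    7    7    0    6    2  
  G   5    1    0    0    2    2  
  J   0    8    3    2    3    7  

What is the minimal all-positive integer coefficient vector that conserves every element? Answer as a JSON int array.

Coefficients: [1, 5, 3, 4, 3, 2]

D: 1·8+5·8 = 48 | 3·0+4·6+3·4+2·6 = 48
E: 1·4+5·4 = 24 | 3·0+4·3+3·0+2·6 = 24
T: 1·8+5·7 = 43 | 3·7+4·0+3·6+2·2 = 43
G: 1·5+5·1 = 10 | 3·0+4·0+3·2+2·2 = 10
J: 1·0+5·8 = 40 | 3·3+4·2+3·3+2·7 = 40
gcd(1,5,3,4,3,2) = 1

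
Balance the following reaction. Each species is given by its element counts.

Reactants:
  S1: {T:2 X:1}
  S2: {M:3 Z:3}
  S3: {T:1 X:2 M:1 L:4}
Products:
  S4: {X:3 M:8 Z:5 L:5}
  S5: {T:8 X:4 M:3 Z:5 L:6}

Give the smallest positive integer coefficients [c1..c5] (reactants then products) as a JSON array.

T: 2·2+5·0+4·1 = 8 | 2·0+1·8 = 8
X: 2·1+5·0+4·2 = 10 | 2·3+1·4 = 10
M: 2·0+5·3+4·1 = 19 | 2·8+1·3 = 19
Z: 2·0+5·3+4·0 = 15 | 2·5+1·5 = 15
L: 2·0+5·0+4·4 = 16 | 2·5+1·6 = 16
gcd(2,5,4,2,1) = 1

Coefficients: [2, 5, 4, 2, 1]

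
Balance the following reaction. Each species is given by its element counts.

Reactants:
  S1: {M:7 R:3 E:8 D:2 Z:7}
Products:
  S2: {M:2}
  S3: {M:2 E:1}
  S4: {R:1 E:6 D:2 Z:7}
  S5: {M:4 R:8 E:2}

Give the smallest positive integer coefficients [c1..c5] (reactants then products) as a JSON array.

M: 4·7 = 28 | 6·2+6·2+4·0+1·4 = 28
R: 4·3 = 12 | 6·0+6·0+4·1+1·8 = 12
E: 4·8 = 32 | 6·0+6·1+4·6+1·2 = 32
D: 4·2 = 8 | 6·0+6·0+4·2+1·0 = 8
Z: 4·7 = 28 | 6·0+6·0+4·7+1·0 = 28
gcd(4,6,6,4,1) = 1

Coefficients: [4, 6, 6, 4, 1]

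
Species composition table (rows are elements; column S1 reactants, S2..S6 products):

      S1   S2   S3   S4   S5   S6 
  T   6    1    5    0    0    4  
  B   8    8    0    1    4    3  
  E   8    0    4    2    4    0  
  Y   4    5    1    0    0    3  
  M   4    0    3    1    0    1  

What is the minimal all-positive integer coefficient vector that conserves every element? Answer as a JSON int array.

Coefficients: [5, 2, 4, 6, 3, 2]

T: 5·6 = 30 | 2·1+4·5+6·0+3·0+2·4 = 30
B: 5·8 = 40 | 2·8+4·0+6·1+3·4+2·3 = 40
E: 5·8 = 40 | 2·0+4·4+6·2+3·4+2·0 = 40
Y: 5·4 = 20 | 2·5+4·1+6·0+3·0+2·3 = 20
M: 5·4 = 20 | 2·0+4·3+6·1+3·0+2·1 = 20
gcd(5,2,4,6,3,2) = 1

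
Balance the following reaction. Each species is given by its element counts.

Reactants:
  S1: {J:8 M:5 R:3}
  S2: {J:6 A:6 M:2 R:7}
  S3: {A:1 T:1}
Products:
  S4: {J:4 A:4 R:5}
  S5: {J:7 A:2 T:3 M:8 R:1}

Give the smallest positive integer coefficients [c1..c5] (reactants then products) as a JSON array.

J: 2·8+3·6+6·0 = 34 | 5·4+2·7 = 34
A: 2·0+3·6+6·1 = 24 | 5·4+2·2 = 24
T: 2·0+3·0+6·1 = 6 | 5·0+2·3 = 6
M: 2·5+3·2+6·0 = 16 | 5·0+2·8 = 16
R: 2·3+3·7+6·0 = 27 | 5·5+2·1 = 27
gcd(2,3,6,5,2) = 1

Coefficients: [2, 3, 6, 5, 2]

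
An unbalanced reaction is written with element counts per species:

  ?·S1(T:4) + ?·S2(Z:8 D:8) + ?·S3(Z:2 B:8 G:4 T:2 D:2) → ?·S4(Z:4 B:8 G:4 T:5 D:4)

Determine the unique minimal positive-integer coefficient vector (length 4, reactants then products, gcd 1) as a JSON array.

Coefficients: [3, 1, 4, 4]

Z: 3·0+1·8+4·2 = 16 | 4·4 = 16
B: 3·0+1·0+4·8 = 32 | 4·8 = 32
G: 3·0+1·0+4·4 = 16 | 4·4 = 16
T: 3·4+1·0+4·2 = 20 | 4·5 = 20
D: 3·0+1·8+4·2 = 16 | 4·4 = 16
gcd(3,1,4,4) = 1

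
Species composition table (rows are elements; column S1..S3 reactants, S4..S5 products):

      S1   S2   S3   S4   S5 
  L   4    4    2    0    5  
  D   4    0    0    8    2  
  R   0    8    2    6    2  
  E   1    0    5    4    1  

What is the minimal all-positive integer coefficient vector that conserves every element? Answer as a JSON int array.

L: 5·4+2·4+1·2 = 30 | 1·0+6·5 = 30
D: 5·4+2·0+1·0 = 20 | 1·8+6·2 = 20
R: 5·0+2·8+1·2 = 18 | 1·6+6·2 = 18
E: 5·1+2·0+1·5 = 10 | 1·4+6·1 = 10
gcd(5,2,1,1,6) = 1

Coefficients: [5, 2, 1, 1, 6]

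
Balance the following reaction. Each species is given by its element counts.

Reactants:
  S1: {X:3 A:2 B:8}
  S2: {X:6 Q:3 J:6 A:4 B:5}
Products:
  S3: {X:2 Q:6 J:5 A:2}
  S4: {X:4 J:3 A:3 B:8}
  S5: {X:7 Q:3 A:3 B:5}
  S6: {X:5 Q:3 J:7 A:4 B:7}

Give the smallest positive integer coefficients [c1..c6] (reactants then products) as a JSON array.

X: 5·3+5·6 = 45 | 1·2+6·4+2·7+1·5 = 45
Q: 5·0+5·3 = 15 | 1·6+6·0+2·3+1·3 = 15
J: 5·0+5·6 = 30 | 1·5+6·3+2·0+1·7 = 30
A: 5·2+5·4 = 30 | 1·2+6·3+2·3+1·4 = 30
B: 5·8+5·5 = 65 | 1·0+6·8+2·5+1·7 = 65
gcd(5,5,1,6,2,1) = 1

Coefficients: [5, 5, 1, 6, 2, 1]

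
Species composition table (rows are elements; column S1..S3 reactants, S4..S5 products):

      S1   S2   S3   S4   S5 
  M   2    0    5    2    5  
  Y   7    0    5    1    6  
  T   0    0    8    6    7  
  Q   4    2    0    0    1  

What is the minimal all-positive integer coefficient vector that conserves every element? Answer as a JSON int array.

M: 1·2+1·0+6·5 = 32 | 1·2+6·5 = 32
Y: 1·7+1·0+6·5 = 37 | 1·1+6·6 = 37
T: 1·0+1·0+6·8 = 48 | 1·6+6·7 = 48
Q: 1·4+1·2+6·0 = 6 | 1·0+6·1 = 6
gcd(1,1,6,1,6) = 1

Coefficients: [1, 1, 6, 1, 6]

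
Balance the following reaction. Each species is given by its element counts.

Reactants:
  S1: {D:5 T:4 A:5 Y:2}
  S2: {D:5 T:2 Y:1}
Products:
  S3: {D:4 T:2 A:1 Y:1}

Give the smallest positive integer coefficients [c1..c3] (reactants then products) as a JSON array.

D: 1·5+3·5 = 20 | 5·4 = 20
T: 1·4+3·2 = 10 | 5·2 = 10
A: 1·5+3·0 = 5 | 5·1 = 5
Y: 1·2+3·1 = 5 | 5·1 = 5
gcd(1,3,5) = 1

Coefficients: [1, 3, 5]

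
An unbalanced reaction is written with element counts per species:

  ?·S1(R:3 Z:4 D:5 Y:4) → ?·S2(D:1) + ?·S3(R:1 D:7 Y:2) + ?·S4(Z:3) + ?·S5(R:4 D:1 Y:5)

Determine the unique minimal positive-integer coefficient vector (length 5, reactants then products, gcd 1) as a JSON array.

Coefficients: [3, 6, 1, 4, 2]

R: 3·3 = 9 | 6·0+1·1+4·0+2·4 = 9
Z: 3·4 = 12 | 6·0+1·0+4·3+2·0 = 12
D: 3·5 = 15 | 6·1+1·7+4·0+2·1 = 15
Y: 3·4 = 12 | 6·0+1·2+4·0+2·5 = 12
gcd(3,6,1,4,2) = 1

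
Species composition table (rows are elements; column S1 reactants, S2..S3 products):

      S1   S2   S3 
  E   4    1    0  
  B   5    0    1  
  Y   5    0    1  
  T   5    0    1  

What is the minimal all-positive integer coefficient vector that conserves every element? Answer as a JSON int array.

Coefficients: [1, 4, 5]

E: 1·4 = 4 | 4·1+5·0 = 4
B: 1·5 = 5 | 4·0+5·1 = 5
Y: 1·5 = 5 | 4·0+5·1 = 5
T: 1·5 = 5 | 4·0+5·1 = 5
gcd(1,4,5) = 1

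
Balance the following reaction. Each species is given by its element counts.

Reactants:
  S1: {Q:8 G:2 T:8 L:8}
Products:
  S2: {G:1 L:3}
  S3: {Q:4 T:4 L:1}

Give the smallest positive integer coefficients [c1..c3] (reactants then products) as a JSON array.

Q: 1·8 = 8 | 2·0+2·4 = 8
G: 1·2 = 2 | 2·1+2·0 = 2
T: 1·8 = 8 | 2·0+2·4 = 8
L: 1·8 = 8 | 2·3+2·1 = 8
gcd(1,2,2) = 1

Coefficients: [1, 2, 2]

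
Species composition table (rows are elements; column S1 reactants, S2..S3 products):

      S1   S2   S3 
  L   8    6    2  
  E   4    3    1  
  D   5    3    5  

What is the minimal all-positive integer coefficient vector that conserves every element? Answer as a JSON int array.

L: 4·8 = 32 | 5·6+1·2 = 32
E: 4·4 = 16 | 5·3+1·1 = 16
D: 4·5 = 20 | 5·3+1·5 = 20
gcd(4,5,1) = 1

Coefficients: [4, 5, 1]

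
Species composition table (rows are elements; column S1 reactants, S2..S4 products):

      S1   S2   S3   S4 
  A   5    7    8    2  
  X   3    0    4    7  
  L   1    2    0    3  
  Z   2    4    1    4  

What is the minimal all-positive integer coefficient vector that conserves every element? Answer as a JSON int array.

Coefficients: [5, 1, 2, 1]

A: 5·5 = 25 | 1·7+2·8+1·2 = 25
X: 5·3 = 15 | 1·0+2·4+1·7 = 15
L: 5·1 = 5 | 1·2+2·0+1·3 = 5
Z: 5·2 = 10 | 1·4+2·1+1·4 = 10
gcd(5,1,2,1) = 1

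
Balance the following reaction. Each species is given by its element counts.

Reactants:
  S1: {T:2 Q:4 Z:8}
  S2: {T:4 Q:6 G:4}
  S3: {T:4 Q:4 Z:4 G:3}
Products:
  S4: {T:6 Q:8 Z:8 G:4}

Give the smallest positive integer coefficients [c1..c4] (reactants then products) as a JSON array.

Coefficients: [3, 2, 4, 5]

T: 3·2+2·4+4·4 = 30 | 5·6 = 30
Q: 3·4+2·6+4·4 = 40 | 5·8 = 40
Z: 3·8+2·0+4·4 = 40 | 5·8 = 40
G: 3·0+2·4+4·3 = 20 | 5·4 = 20
gcd(3,2,4,5) = 1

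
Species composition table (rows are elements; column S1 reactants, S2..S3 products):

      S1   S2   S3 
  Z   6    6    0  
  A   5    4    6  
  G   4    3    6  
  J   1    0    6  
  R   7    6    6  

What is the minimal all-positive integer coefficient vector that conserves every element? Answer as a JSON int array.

Z: 6·6 = 36 | 6·6+1·0 = 36
A: 6·5 = 30 | 6·4+1·6 = 30
G: 6·4 = 24 | 6·3+1·6 = 24
J: 6·1 = 6 | 6·0+1·6 = 6
R: 6·7 = 42 | 6·6+1·6 = 42
gcd(6,6,1) = 1

Coefficients: [6, 6, 1]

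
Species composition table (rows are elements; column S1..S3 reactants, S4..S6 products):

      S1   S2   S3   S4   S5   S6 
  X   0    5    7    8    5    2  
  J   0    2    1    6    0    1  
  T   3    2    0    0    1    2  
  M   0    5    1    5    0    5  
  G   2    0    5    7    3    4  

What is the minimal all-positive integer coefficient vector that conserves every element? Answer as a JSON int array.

Coefficients: [2, 1, 5, 1, 6, 1]

X: 2·0+1·5+5·7 = 40 | 1·8+6·5+1·2 = 40
J: 2·0+1·2+5·1 = 7 | 1·6+6·0+1·1 = 7
T: 2·3+1·2+5·0 = 8 | 1·0+6·1+1·2 = 8
M: 2·0+1·5+5·1 = 10 | 1·5+6·0+1·5 = 10
G: 2·2+1·0+5·5 = 29 | 1·7+6·3+1·4 = 29
gcd(2,1,5,1,6,1) = 1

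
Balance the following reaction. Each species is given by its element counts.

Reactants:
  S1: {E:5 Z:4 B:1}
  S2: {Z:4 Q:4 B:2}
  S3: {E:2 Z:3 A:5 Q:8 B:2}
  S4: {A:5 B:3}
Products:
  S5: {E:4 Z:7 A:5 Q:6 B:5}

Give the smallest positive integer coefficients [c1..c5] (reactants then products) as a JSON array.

Coefficients: [4, 5, 2, 4, 6]

E: 4·5+5·0+2·2+4·0 = 24 | 6·4 = 24
Z: 4·4+5·4+2·3+4·0 = 42 | 6·7 = 42
A: 4·0+5·0+2·5+4·5 = 30 | 6·5 = 30
Q: 4·0+5·4+2·8+4·0 = 36 | 6·6 = 36
B: 4·1+5·2+2·2+4·3 = 30 | 6·5 = 30
gcd(4,5,2,4,6) = 1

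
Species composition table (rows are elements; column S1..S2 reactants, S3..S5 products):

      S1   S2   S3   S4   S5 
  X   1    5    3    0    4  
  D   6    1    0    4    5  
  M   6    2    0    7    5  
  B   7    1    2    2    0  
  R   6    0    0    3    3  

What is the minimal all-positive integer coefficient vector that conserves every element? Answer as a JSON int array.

X: 1·1+3·5 = 16 | 4·3+1·0+1·4 = 16
D: 1·6+3·1 = 9 | 4·0+1·4+1·5 = 9
M: 1·6+3·2 = 12 | 4·0+1·7+1·5 = 12
B: 1·7+3·1 = 10 | 4·2+1·2+1·0 = 10
R: 1·6+3·0 = 6 | 4·0+1·3+1·3 = 6
gcd(1,3,4,1,1) = 1

Coefficients: [1, 3, 4, 1, 1]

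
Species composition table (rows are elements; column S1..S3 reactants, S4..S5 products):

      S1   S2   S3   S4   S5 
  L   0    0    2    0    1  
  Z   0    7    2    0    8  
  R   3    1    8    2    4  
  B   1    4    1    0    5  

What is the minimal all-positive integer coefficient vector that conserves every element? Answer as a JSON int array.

L: 2·0+4·0+2·2 = 4 | 5·0+4·1 = 4
Z: 2·0+4·7+2·2 = 32 | 5·0+4·8 = 32
R: 2·3+4·1+2·8 = 26 | 5·2+4·4 = 26
B: 2·1+4·4+2·1 = 20 | 5·0+4·5 = 20
gcd(2,4,2,5,4) = 1

Coefficients: [2, 4, 2, 5, 4]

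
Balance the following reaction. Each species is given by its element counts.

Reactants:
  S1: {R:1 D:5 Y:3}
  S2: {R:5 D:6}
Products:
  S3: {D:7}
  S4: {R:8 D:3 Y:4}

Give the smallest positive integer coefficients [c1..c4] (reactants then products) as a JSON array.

R: 4·1+4·5 = 24 | 5·0+3·8 = 24
D: 4·5+4·6 = 44 | 5·7+3·3 = 44
Y: 4·3+4·0 = 12 | 5·0+3·4 = 12
gcd(4,4,5,3) = 1

Coefficients: [4, 4, 5, 3]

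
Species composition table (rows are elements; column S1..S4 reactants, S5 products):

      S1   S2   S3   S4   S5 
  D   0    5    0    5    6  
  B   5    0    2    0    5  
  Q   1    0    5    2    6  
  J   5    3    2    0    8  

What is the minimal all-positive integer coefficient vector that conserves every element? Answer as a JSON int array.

D: 3·0+5·5+5·0+1·5 = 30 | 5·6 = 30
B: 3·5+5·0+5·2+1·0 = 25 | 5·5 = 25
Q: 3·1+5·0+5·5+1·2 = 30 | 5·6 = 30
J: 3·5+5·3+5·2+1·0 = 40 | 5·8 = 40
gcd(3,5,5,1,5) = 1

Coefficients: [3, 5, 5, 1, 5]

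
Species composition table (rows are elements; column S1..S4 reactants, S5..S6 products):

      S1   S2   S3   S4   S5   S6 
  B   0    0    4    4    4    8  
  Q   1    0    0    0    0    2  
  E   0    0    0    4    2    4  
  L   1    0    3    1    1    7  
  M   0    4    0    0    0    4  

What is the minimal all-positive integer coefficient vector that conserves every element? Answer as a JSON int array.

Coefficients: [4, 2, 3, 3, 2, 2]

B: 4·0+2·0+3·4+3·4 = 24 | 2·4+2·8 = 24
Q: 4·1+2·0+3·0+3·0 = 4 | 2·0+2·2 = 4
E: 4·0+2·0+3·0+3·4 = 12 | 2·2+2·4 = 12
L: 4·1+2·0+3·3+3·1 = 16 | 2·1+2·7 = 16
M: 4·0+2·4+3·0+3·0 = 8 | 2·0+2·4 = 8
gcd(4,2,3,3,2,2) = 1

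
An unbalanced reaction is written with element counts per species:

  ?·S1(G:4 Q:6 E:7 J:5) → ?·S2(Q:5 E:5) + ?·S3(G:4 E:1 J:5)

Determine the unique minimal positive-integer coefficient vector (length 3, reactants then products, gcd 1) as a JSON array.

G: 5·4 = 20 | 6·0+5·4 = 20
Q: 5·6 = 30 | 6·5+5·0 = 30
E: 5·7 = 35 | 6·5+5·1 = 35
J: 5·5 = 25 | 6·0+5·5 = 25
gcd(5,6,5) = 1

Coefficients: [5, 6, 5]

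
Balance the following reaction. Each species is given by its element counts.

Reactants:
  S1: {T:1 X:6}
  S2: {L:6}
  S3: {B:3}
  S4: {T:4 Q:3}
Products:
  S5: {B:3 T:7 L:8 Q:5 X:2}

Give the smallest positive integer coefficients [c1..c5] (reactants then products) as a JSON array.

Coefficients: [1, 4, 3, 5, 3]

B: 1·0+4·0+3·3+5·0 = 9 | 3·3 = 9
T: 1·1+4·0+3·0+5·4 = 21 | 3·7 = 21
L: 1·0+4·6+3·0+5·0 = 24 | 3·8 = 24
Q: 1·0+4·0+3·0+5·3 = 15 | 3·5 = 15
X: 1·6+4·0+3·0+5·0 = 6 | 3·2 = 6
gcd(1,4,3,5,3) = 1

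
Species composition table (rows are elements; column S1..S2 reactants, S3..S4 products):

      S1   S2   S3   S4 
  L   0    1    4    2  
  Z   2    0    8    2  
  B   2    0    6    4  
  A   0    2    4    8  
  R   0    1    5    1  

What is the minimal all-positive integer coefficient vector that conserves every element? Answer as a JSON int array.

L: 5·0+6·1 = 6 | 1·4+1·2 = 6
Z: 5·2+6·0 = 10 | 1·8+1·2 = 10
B: 5·2+6·0 = 10 | 1·6+1·4 = 10
A: 5·0+6·2 = 12 | 1·4+1·8 = 12
R: 5·0+6·1 = 6 | 1·5+1·1 = 6
gcd(5,6,1,1) = 1

Coefficients: [5, 6, 1, 1]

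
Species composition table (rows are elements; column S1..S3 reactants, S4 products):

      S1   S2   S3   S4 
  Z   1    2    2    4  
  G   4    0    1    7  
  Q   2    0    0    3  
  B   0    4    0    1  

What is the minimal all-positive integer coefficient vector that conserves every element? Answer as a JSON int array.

Coefficients: [6, 1, 4, 4]

Z: 6·1+1·2+4·2 = 16 | 4·4 = 16
G: 6·4+1·0+4·1 = 28 | 4·7 = 28
Q: 6·2+1·0+4·0 = 12 | 4·3 = 12
B: 6·0+1·4+4·0 = 4 | 4·1 = 4
gcd(6,1,4,4) = 1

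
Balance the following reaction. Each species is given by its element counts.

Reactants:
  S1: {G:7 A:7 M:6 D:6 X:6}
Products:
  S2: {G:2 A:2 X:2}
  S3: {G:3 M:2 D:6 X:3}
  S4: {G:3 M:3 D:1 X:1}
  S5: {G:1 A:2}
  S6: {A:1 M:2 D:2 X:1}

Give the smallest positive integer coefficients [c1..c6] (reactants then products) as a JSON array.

Coefficients: [3, 4, 1, 2, 4, 5]

G: 3·7 = 21 | 4·2+1·3+2·3+4·1+5·0 = 21
A: 3·7 = 21 | 4·2+1·0+2·0+4·2+5·1 = 21
M: 3·6 = 18 | 4·0+1·2+2·3+4·0+5·2 = 18
D: 3·6 = 18 | 4·0+1·6+2·1+4·0+5·2 = 18
X: 3·6 = 18 | 4·2+1·3+2·1+4·0+5·1 = 18
gcd(3,4,1,2,4,5) = 1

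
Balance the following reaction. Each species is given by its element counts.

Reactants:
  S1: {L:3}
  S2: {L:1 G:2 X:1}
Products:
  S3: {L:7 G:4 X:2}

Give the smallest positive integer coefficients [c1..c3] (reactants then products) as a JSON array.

L: 5·3+6·1 = 21 | 3·7 = 21
G: 5·0+6·2 = 12 | 3·4 = 12
X: 5·0+6·1 = 6 | 3·2 = 6
gcd(5,6,3) = 1

Coefficients: [5, 6, 3]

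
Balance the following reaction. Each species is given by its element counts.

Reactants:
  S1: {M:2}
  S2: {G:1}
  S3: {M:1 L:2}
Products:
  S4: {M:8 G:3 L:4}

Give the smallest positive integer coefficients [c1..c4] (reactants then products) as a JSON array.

M: 3·2+3·0+2·1 = 8 | 1·8 = 8
G: 3·0+3·1+2·0 = 3 | 1·3 = 3
L: 3·0+3·0+2·2 = 4 | 1·4 = 4
gcd(3,3,2,1) = 1

Coefficients: [3, 3, 2, 1]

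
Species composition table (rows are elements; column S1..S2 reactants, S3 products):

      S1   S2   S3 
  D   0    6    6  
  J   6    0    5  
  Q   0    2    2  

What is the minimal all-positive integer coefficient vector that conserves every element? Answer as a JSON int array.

Coefficients: [5, 6, 6]

D: 5·0+6·6 = 36 | 6·6 = 36
J: 5·6+6·0 = 30 | 6·5 = 30
Q: 5·0+6·2 = 12 | 6·2 = 12
gcd(5,6,6) = 1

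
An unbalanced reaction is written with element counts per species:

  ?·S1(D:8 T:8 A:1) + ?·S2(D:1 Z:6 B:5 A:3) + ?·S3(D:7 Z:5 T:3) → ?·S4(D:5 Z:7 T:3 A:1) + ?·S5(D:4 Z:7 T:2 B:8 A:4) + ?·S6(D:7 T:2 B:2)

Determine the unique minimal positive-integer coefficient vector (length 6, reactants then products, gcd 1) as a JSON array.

Coefficients: [1, 4, 5, 5, 2, 2]

D: 1·8+4·1+5·7 = 47 | 5·5+2·4+2·7 = 47
Z: 1·0+4·6+5·5 = 49 | 5·7+2·7+2·0 = 49
T: 1·8+4·0+5·3 = 23 | 5·3+2·2+2·2 = 23
B: 1·0+4·5+5·0 = 20 | 5·0+2·8+2·2 = 20
A: 1·1+4·3+5·0 = 13 | 5·1+2·4+2·0 = 13
gcd(1,4,5,5,2,2) = 1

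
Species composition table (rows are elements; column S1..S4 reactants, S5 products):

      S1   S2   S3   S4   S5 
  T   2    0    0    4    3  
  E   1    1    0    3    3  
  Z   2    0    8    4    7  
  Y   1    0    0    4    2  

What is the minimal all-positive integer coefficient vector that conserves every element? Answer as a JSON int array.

T: 4·2+5·0+2·0+1·4 = 12 | 4·3 = 12
E: 4·1+5·1+2·0+1·3 = 12 | 4·3 = 12
Z: 4·2+5·0+2·8+1·4 = 28 | 4·7 = 28
Y: 4·1+5·0+2·0+1·4 = 8 | 4·2 = 8
gcd(4,5,2,1,4) = 1

Coefficients: [4, 5, 2, 1, 4]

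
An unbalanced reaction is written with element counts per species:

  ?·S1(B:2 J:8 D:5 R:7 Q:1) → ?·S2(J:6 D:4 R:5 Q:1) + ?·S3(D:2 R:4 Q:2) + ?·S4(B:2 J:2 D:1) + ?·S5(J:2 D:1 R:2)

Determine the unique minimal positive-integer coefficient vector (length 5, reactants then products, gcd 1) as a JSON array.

B: 3·2 = 6 | 1·0+1·0+3·2+6·0 = 6
J: 3·8 = 24 | 1·6+1·0+3·2+6·2 = 24
D: 3·5 = 15 | 1·4+1·2+3·1+6·1 = 15
R: 3·7 = 21 | 1·5+1·4+3·0+6·2 = 21
Q: 3·1 = 3 | 1·1+1·2+3·0+6·0 = 3
gcd(3,1,1,3,6) = 1

Coefficients: [3, 1, 1, 3, 6]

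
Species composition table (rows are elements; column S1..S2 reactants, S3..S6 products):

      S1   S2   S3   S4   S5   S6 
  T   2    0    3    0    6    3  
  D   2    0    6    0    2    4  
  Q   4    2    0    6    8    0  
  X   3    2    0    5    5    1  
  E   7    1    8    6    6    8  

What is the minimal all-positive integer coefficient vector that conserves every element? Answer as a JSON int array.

Coefficients: [6, 4, 1, 4, 1, 1]

T: 6·2+4·0 = 12 | 1·3+4·0+1·6+1·3 = 12
D: 6·2+4·0 = 12 | 1·6+4·0+1·2+1·4 = 12
Q: 6·4+4·2 = 32 | 1·0+4·6+1·8+1·0 = 32
X: 6·3+4·2 = 26 | 1·0+4·5+1·5+1·1 = 26
E: 6·7+4·1 = 46 | 1·8+4·6+1·6+1·8 = 46
gcd(6,4,1,4,1,1) = 1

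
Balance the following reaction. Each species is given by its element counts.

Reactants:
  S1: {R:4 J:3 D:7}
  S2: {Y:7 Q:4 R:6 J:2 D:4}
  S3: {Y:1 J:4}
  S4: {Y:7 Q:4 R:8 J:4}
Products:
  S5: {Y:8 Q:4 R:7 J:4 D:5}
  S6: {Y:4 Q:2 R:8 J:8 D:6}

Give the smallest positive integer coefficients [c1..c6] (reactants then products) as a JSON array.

Y: 6·0+1·7+5·1+4·7 = 40 | 2·8+6·4 = 40
Q: 6·0+1·4+5·0+4·4 = 20 | 2·4+6·2 = 20
R: 6·4+1·6+5·0+4·8 = 62 | 2·7+6·8 = 62
J: 6·3+1·2+5·4+4·4 = 56 | 2·4+6·8 = 56
D: 6·7+1·4+5·0+4·0 = 46 | 2·5+6·6 = 46
gcd(6,1,5,4,2,6) = 1

Coefficients: [6, 1, 5, 4, 2, 6]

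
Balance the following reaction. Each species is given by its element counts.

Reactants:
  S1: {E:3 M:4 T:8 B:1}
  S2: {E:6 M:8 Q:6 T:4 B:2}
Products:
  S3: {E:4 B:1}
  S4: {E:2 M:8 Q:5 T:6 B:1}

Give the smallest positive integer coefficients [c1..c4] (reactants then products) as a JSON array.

Coefficients: [2, 5, 6, 6]

E: 2·3+5·6 = 36 | 6·4+6·2 = 36
M: 2·4+5·8 = 48 | 6·0+6·8 = 48
Q: 2·0+5·6 = 30 | 6·0+6·5 = 30
T: 2·8+5·4 = 36 | 6·0+6·6 = 36
B: 2·1+5·2 = 12 | 6·1+6·1 = 12
gcd(2,5,6,6) = 1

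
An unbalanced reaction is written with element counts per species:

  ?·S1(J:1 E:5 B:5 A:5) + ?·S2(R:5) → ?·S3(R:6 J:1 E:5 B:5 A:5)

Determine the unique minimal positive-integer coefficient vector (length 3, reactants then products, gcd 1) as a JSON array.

R: 5·0+6·5 = 30 | 5·6 = 30
J: 5·1+6·0 = 5 | 5·1 = 5
E: 5·5+6·0 = 25 | 5·5 = 25
B: 5·5+6·0 = 25 | 5·5 = 25
A: 5·5+6·0 = 25 | 5·5 = 25
gcd(5,6,5) = 1

Coefficients: [5, 6, 5]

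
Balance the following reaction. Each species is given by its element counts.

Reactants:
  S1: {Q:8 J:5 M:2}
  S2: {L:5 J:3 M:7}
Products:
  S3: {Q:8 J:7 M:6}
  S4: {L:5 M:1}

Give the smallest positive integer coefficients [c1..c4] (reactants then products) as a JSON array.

Coefficients: [3, 2, 3, 2]

Q: 3·8+2·0 = 24 | 3·8+2·0 = 24
L: 3·0+2·5 = 10 | 3·0+2·5 = 10
J: 3·5+2·3 = 21 | 3·7+2·0 = 21
M: 3·2+2·7 = 20 | 3·6+2·1 = 20
gcd(3,2,3,2) = 1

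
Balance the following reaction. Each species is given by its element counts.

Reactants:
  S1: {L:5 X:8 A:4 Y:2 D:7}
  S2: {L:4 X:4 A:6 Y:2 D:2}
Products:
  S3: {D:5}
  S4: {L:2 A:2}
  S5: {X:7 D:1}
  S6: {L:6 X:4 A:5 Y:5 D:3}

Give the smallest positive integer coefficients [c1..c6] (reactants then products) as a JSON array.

Coefficients: [4, 1, 4, 6, 4, 2]

L: 4·5+1·4 = 24 | 4·0+6·2+4·0+2·6 = 24
X: 4·8+1·4 = 36 | 4·0+6·0+4·7+2·4 = 36
A: 4·4+1·6 = 22 | 4·0+6·2+4·0+2·5 = 22
Y: 4·2+1·2 = 10 | 4·0+6·0+4·0+2·5 = 10
D: 4·7+1·2 = 30 | 4·5+6·0+4·1+2·3 = 30
gcd(4,1,4,6,4,2) = 1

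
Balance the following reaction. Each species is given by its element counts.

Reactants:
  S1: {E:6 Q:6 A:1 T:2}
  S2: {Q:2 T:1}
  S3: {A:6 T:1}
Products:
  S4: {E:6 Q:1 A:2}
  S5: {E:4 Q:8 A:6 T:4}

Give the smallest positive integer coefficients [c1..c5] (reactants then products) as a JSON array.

Coefficients: [4, 1, 3, 2, 3]

E: 4·6+1·0+3·0 = 24 | 2·6+3·4 = 24
Q: 4·6+1·2+3·0 = 26 | 2·1+3·8 = 26
A: 4·1+1·0+3·6 = 22 | 2·2+3·6 = 22
T: 4·2+1·1+3·1 = 12 | 2·0+3·4 = 12
gcd(4,1,3,2,3) = 1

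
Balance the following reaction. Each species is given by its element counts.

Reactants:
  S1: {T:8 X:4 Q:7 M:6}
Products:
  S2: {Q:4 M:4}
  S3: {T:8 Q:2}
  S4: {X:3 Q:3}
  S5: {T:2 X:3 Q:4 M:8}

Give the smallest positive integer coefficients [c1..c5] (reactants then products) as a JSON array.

T: 6·8 = 48 | 1·0+5·8+4·0+4·2 = 48
X: 6·4 = 24 | 1·0+5·0+4·3+4·3 = 24
Q: 6·7 = 42 | 1·4+5·2+4·3+4·4 = 42
M: 6·6 = 36 | 1·4+5·0+4·0+4·8 = 36
gcd(6,1,5,4,4) = 1

Coefficients: [6, 1, 5, 4, 4]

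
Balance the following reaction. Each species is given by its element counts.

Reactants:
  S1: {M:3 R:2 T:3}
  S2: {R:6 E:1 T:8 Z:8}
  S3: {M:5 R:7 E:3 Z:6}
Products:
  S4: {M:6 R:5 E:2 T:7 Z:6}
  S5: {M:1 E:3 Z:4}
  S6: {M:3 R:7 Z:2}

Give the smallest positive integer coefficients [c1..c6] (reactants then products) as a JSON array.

M: 2·3+1·0+5·5 = 31 | 2·6+4·1+5·3 = 31
R: 2·2+1·6+5·7 = 45 | 2·5+4·0+5·7 = 45
E: 2·0+1·1+5·3 = 16 | 2·2+4·3+5·0 = 16
T: 2·3+1·8+5·0 = 14 | 2·7+4·0+5·0 = 14
Z: 2·0+1·8+5·6 = 38 | 2·6+4·4+5·2 = 38
gcd(2,1,5,2,4,5) = 1

Coefficients: [2, 1, 5, 2, 4, 5]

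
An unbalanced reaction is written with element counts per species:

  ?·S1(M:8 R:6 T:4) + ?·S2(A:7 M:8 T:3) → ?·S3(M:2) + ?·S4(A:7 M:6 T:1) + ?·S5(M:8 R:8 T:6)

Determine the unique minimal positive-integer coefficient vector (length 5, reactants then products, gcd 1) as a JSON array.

A: 4·0+1·7 = 7 | 5·0+1·7+3·0 = 7
M: 4·8+1·8 = 40 | 5·2+1·6+3·8 = 40
R: 4·6+1·0 = 24 | 5·0+1·0+3·8 = 24
T: 4·4+1·3 = 19 | 5·0+1·1+3·6 = 19
gcd(4,1,5,1,3) = 1

Coefficients: [4, 1, 5, 1, 3]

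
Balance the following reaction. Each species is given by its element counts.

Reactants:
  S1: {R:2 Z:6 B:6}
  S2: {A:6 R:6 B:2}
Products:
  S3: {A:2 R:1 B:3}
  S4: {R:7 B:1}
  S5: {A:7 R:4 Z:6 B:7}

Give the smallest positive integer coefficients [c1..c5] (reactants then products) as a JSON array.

A: 4·0+5·6 = 30 | 1·2+3·0+4·7 = 30
R: 4·2+5·6 = 38 | 1·1+3·7+4·4 = 38
Z: 4·6+5·0 = 24 | 1·0+3·0+4·6 = 24
B: 4·6+5·2 = 34 | 1·3+3·1+4·7 = 34
gcd(4,5,1,3,4) = 1

Coefficients: [4, 5, 1, 3, 4]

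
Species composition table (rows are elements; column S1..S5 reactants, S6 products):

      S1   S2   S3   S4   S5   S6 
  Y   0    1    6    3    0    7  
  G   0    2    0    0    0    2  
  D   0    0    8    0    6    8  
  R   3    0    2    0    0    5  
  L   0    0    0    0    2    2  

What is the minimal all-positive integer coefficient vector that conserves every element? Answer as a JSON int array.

Y: 6·0+4·1+1·6+6·3+4·0 = 28 | 4·7 = 28
G: 6·0+4·2+1·0+6·0+4·0 = 8 | 4·2 = 8
D: 6·0+4·0+1·8+6·0+4·6 = 32 | 4·8 = 32
R: 6·3+4·0+1·2+6·0+4·0 = 20 | 4·5 = 20
L: 6·0+4·0+1·0+6·0+4·2 = 8 | 4·2 = 8
gcd(6,4,1,6,4,4) = 1

Coefficients: [6, 4, 1, 6, 4, 4]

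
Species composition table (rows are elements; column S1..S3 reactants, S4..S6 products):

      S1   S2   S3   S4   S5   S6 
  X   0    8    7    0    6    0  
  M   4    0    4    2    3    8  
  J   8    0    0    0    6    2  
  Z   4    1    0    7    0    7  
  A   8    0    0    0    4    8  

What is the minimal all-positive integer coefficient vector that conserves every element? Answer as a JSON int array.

Coefficients: [5, 1, 4, 1, 6, 2]

X: 5·0+1·8+4·7 = 36 | 1·0+6·6+2·0 = 36
M: 5·4+1·0+4·4 = 36 | 1·2+6·3+2·8 = 36
J: 5·8+1·0+4·0 = 40 | 1·0+6·6+2·2 = 40
Z: 5·4+1·1+4·0 = 21 | 1·7+6·0+2·7 = 21
A: 5·8+1·0+4·0 = 40 | 1·0+6·4+2·8 = 40
gcd(5,1,4,1,6,2) = 1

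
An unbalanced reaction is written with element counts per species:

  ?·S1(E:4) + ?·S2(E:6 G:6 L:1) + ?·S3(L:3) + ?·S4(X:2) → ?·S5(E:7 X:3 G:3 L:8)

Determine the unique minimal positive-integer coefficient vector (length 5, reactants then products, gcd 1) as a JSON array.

Coefficients: [2, 1, 5, 3, 2]

E: 2·4+1·6+5·0+3·0 = 14 | 2·7 = 14
X: 2·0+1·0+5·0+3·2 = 6 | 2·3 = 6
G: 2·0+1·6+5·0+3·0 = 6 | 2·3 = 6
L: 2·0+1·1+5·3+3·0 = 16 | 2·8 = 16
gcd(2,1,5,3,2) = 1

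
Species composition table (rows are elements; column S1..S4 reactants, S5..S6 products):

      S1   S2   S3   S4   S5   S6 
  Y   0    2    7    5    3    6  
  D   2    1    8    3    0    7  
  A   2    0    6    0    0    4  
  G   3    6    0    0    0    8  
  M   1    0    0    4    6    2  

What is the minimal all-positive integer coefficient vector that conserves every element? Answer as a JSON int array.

Coefficients: [6, 5, 2, 3, 1, 6]

Y: 6·0+5·2+2·7+3·5 = 39 | 1·3+6·6 = 39
D: 6·2+5·1+2·8+3·3 = 42 | 1·0+6·7 = 42
A: 6·2+5·0+2·6+3·0 = 24 | 1·0+6·4 = 24
G: 6·3+5·6+2·0+3·0 = 48 | 1·0+6·8 = 48
M: 6·1+5·0+2·0+3·4 = 18 | 1·6+6·2 = 18
gcd(6,5,2,3,1,6) = 1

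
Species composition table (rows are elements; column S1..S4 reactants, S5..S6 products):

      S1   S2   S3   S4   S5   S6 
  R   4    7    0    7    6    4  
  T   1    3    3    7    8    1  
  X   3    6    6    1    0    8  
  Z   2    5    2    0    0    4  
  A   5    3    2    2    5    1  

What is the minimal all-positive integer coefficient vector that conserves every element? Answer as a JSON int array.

R: 2·4+2·7+3·0+4·7 = 50 | 5·6+5·4 = 50
T: 2·1+2·3+3·3+4·7 = 45 | 5·8+5·1 = 45
X: 2·3+2·6+3·6+4·1 = 40 | 5·0+5·8 = 40
Z: 2·2+2·5+3·2+4·0 = 20 | 5·0+5·4 = 20
A: 2·5+2·3+3·2+4·2 = 30 | 5·5+5·1 = 30
gcd(2,2,3,4,5,5) = 1

Coefficients: [2, 2, 3, 4, 5, 5]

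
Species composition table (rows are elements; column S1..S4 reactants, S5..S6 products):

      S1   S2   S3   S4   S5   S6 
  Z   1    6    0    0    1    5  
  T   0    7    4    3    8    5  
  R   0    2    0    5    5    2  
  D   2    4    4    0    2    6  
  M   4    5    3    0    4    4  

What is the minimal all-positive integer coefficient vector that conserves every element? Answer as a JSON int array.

Z: 1·1+5·6+5·0+6·0 = 31 | 6·1+5·5 = 31
T: 1·0+5·7+5·4+6·3 = 73 | 6·8+5·5 = 73
R: 1·0+5·2+5·0+6·5 = 40 | 6·5+5·2 = 40
D: 1·2+5·4+5·4+6·0 = 42 | 6·2+5·6 = 42
M: 1·4+5·5+5·3+6·0 = 44 | 6·4+5·4 = 44
gcd(1,5,5,6,6,5) = 1

Coefficients: [1, 5, 5, 6, 6, 5]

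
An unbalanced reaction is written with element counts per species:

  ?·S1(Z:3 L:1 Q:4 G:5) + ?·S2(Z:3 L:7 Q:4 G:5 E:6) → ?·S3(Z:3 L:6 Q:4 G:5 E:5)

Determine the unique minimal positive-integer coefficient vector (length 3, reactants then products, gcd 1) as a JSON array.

Z: 1·3+5·3 = 18 | 6·3 = 18
L: 1·1+5·7 = 36 | 6·6 = 36
Q: 1·4+5·4 = 24 | 6·4 = 24
G: 1·5+5·5 = 30 | 6·5 = 30
E: 1·0+5·6 = 30 | 6·5 = 30
gcd(1,5,6) = 1

Coefficients: [1, 5, 6]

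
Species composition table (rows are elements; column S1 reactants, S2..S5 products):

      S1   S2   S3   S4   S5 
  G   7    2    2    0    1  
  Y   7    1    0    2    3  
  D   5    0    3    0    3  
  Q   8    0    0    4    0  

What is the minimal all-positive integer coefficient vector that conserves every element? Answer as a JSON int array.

G: 3·7 = 21 | 6·2+4·2+6·0+1·1 = 21
Y: 3·7 = 21 | 6·1+4·0+6·2+1·3 = 21
D: 3·5 = 15 | 6·0+4·3+6·0+1·3 = 15
Q: 3·8 = 24 | 6·0+4·0+6·4+1·0 = 24
gcd(3,6,4,6,1) = 1

Coefficients: [3, 6, 4, 6, 1]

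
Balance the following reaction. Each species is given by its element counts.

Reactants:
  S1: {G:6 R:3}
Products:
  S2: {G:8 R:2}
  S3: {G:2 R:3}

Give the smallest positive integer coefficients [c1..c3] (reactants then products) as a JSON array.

G: 5·6 = 30 | 3·8+3·2 = 30
R: 5·3 = 15 | 3·2+3·3 = 15
gcd(5,3,3) = 1

Coefficients: [5, 3, 3]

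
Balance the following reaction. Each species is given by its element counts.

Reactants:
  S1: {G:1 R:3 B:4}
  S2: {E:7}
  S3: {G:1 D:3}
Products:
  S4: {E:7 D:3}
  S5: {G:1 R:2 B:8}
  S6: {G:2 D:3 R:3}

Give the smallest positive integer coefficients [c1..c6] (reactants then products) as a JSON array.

E: 6·0+1·7+5·0 = 7 | 1·7+3·0+4·0 = 7
G: 6·1+1·0+5·1 = 11 | 1·0+3·1+4·2 = 11
D: 6·0+1·0+5·3 = 15 | 1·3+3·0+4·3 = 15
R: 6·3+1·0+5·0 = 18 | 1·0+3·2+4·3 = 18
B: 6·4+1·0+5·0 = 24 | 1·0+3·8+4·0 = 24
gcd(6,1,5,1,3,4) = 1

Coefficients: [6, 1, 5, 1, 3, 4]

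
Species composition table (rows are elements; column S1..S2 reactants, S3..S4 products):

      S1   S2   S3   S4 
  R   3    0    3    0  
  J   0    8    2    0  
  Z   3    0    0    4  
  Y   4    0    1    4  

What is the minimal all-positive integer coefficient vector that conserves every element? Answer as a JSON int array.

R: 4·3+1·0 = 12 | 4·3+3·0 = 12
J: 4·0+1·8 = 8 | 4·2+3·0 = 8
Z: 4·3+1·0 = 12 | 4·0+3·4 = 12
Y: 4·4+1·0 = 16 | 4·1+3·4 = 16
gcd(4,1,4,3) = 1

Coefficients: [4, 1, 4, 3]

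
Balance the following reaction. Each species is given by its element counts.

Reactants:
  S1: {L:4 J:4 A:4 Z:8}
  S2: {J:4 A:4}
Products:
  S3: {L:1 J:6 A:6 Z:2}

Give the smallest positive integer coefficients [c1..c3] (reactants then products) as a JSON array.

L: 1·4+5·0 = 4 | 4·1 = 4
J: 1·4+5·4 = 24 | 4·6 = 24
A: 1·4+5·4 = 24 | 4·6 = 24
Z: 1·8+5·0 = 8 | 4·2 = 8
gcd(1,5,4) = 1

Coefficients: [1, 5, 4]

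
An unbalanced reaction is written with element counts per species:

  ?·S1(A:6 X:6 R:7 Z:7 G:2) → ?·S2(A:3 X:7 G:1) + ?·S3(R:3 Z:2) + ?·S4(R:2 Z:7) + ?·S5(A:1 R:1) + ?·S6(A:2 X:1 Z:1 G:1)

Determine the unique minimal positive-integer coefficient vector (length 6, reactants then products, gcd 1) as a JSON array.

A: 3·6 = 18 | 2·3+5·0+1·0+4·1+4·2 = 18
X: 3·6 = 18 | 2·7+5·0+1·0+4·0+4·1 = 18
R: 3·7 = 21 | 2·0+5·3+1·2+4·1+4·0 = 21
Z: 3·7 = 21 | 2·0+5·2+1·7+4·0+4·1 = 21
G: 3·2 = 6 | 2·1+5·0+1·0+4·0+4·1 = 6
gcd(3,2,5,1,4,4) = 1

Coefficients: [3, 2, 5, 1, 4, 4]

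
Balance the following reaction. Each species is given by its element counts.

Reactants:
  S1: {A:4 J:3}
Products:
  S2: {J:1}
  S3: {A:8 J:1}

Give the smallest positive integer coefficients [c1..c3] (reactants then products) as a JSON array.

Coefficients: [2, 5, 1]

A: 2·4 = 8 | 5·0+1·8 = 8
J: 2·3 = 6 | 5·1+1·1 = 6
gcd(2,5,1) = 1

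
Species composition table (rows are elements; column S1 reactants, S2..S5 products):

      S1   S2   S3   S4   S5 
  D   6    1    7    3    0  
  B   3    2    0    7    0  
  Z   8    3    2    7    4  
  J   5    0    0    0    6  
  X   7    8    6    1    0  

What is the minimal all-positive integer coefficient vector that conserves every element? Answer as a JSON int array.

D: 6·6 = 36 | 2·1+4·7+2·3+5·0 = 36
B: 6·3 = 18 | 2·2+4·0+2·7+5·0 = 18
Z: 6·8 = 48 | 2·3+4·2+2·7+5·4 = 48
J: 6·5 = 30 | 2·0+4·0+2·0+5·6 = 30
X: 6·7 = 42 | 2·8+4·6+2·1+5·0 = 42
gcd(6,2,4,2,5) = 1

Coefficients: [6, 2, 4, 2, 5]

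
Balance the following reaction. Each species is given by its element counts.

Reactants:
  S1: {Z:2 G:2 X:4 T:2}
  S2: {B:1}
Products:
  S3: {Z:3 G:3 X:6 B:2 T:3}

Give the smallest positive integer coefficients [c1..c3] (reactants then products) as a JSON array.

Coefficients: [3, 4, 2]

Z: 3·2+4·0 = 6 | 2·3 = 6
G: 3·2+4·0 = 6 | 2·3 = 6
X: 3·4+4·0 = 12 | 2·6 = 12
B: 3·0+4·1 = 4 | 2·2 = 4
T: 3·2+4·0 = 6 | 2·3 = 6
gcd(3,4,2) = 1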